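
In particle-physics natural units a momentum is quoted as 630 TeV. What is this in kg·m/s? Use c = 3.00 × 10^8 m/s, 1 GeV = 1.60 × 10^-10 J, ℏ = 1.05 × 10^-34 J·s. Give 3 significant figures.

Momentum is [E]/c; divide by c.
1 GeV → 1/c × (1 GeV in J) = 5.33 × 10^-19 kg·m/s.
Convert the energy scale: 630 TeV = 6.30 × 10^5 GeV.
Result: 6.30 × 10^5 × 5.33 × 10^-19 = 3.36 × 10^-13 kg·m/s.

3.36 × 10^-13 kg·m/s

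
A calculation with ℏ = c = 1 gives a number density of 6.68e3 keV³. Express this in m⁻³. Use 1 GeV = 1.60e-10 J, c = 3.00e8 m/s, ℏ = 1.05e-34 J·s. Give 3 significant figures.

8.75e32 m⁻³

Number density is [L]⁻³ = [E]³/(ℏc)³.
1 GeV³ → 1/(ℏc)³ × (1 GeV in J)³ = 1.31e47 m⁻³.
Convert the energy scale: 6.68e3 keV³ = 6.68e-15 GeV³.
Result: 6.68e-15 × 1.31e47 = 8.75e32 m⁻³.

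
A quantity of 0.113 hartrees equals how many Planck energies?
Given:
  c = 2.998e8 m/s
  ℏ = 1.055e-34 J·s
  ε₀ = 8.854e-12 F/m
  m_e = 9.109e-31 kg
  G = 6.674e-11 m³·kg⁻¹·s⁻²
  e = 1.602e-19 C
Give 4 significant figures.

2.515e-28

hartree: E_h = m_e e⁴/(4πε₀ℏ)² = 4.354e-18 J
Planck energy: E_P = √(ℏc⁵/G) = 1.957e9 J
0.113 × 4.354e-18 / 1.957e9 = 2.515e-28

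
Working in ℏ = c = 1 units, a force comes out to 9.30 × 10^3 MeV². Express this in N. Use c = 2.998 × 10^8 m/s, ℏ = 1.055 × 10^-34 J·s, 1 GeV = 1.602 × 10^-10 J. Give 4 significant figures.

Force is [E]/[L] = [E]²/(ℏc); restore (ℏc)⁻¹.
1 GeV² → 1/(ℏc) × (1 GeV in J)² = 8.114 × 10^5 N.
Convert the energy scale: 9.30 × 10^3 MeV² = 9.30 × 10^-3 GeV².
Result: 9.30 × 10^-3 × 8.114 × 10^5 = 7.546 × 10^3 N.

7.546 × 10^3 N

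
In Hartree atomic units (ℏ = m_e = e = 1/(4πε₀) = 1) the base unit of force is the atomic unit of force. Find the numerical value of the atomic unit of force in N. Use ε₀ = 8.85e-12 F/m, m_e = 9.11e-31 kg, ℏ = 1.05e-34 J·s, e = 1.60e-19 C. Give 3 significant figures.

F_au = E_h/a₀ = m_e²e⁶/((4πε₀)³ℏ⁴)
E_h = 4.38e-18 J
a₀ = 5.26e-11 m
E_h/a₀ = 8.33e-8 N

8.33e-8 N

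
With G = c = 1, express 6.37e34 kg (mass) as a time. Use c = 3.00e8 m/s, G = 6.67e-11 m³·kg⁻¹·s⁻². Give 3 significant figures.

Mass → time via G/c³.
6.37e34 kg × (G/c³) = 0.157 s

0.157 s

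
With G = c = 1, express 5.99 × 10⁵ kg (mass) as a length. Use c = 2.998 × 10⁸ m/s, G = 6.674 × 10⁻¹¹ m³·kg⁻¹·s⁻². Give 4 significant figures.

In G = c = 1 units mass has dimensions of length; the conversion factor is G/c².
5.99 × 10⁵ kg × (G/c²) = 4.448 × 10⁻²² m

4.448 × 10⁻²² m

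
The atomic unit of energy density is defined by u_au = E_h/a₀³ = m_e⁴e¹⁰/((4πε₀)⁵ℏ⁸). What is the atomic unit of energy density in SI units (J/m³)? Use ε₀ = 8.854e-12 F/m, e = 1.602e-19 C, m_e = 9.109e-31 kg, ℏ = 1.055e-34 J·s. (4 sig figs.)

2.929e13 J/m³

u_au = E_h/a₀³ = m_e⁴e¹⁰/((4πε₀)⁵ℏ⁸)
E_h = 4.354e-18 J
a₀ = 5.297e-11 m
E_h/a₀³ = 2.929e13 J/m³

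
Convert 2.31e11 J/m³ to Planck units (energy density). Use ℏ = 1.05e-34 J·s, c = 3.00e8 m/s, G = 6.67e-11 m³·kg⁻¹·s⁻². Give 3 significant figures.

Planck energy density: u_P = c⁷/(ℏG²) = 4.68e113 J/m³.
2.31e11 / 4.68e113 = 4.93e-103

4.93e-103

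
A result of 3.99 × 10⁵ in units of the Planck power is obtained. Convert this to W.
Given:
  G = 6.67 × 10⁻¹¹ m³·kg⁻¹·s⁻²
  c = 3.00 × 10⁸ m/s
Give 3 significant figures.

One Planck power: P_P = c⁵/G = 3.64 × 10⁵² W.
3.99 × 10⁵ × 3.64 × 10⁵² W = 1.45 × 10⁵⁸ W

1.45 × 10⁵⁸ W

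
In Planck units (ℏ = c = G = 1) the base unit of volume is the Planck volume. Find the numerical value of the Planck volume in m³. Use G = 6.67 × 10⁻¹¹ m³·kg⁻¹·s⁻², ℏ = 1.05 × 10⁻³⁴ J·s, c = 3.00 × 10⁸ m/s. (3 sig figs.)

V_P = (ℏG/c³)^(3/2)
  = √(1.75 × 10⁻²⁰⁹)
  = 4.18 × 10⁻¹⁰⁵ m³

4.18 × 10⁻¹⁰⁵ m³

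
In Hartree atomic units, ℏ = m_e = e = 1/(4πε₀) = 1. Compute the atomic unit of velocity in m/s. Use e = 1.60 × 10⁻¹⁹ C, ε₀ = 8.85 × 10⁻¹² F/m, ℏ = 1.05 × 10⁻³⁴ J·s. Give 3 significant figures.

From ℏ = m_e = e = 1/(4πε₀) = 1 the velocity scale is v_au = e²/(4πε₀ℏ).
  = 2.56 × 10⁻³⁸ / 1.17 × 10⁻⁴⁴
  = 2.19 × 10⁶ m/s

2.19 × 10⁶ m/s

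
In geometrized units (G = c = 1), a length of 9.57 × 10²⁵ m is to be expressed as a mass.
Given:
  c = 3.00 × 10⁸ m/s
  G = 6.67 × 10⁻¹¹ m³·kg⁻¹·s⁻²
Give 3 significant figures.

1.29 × 10⁵³ kg

Length → mass via c²/G.
9.57 × 10²⁵ m × (c²/G) = 1.29 × 10⁵³ kg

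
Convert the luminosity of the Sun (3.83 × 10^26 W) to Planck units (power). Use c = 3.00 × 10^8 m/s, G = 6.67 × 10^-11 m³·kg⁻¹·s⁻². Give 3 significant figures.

1.05 × 10^-26

Planck power: P_P = c⁵/G = 3.64 × 10^52 W.
3.83 × 10^26 / 3.64 × 10^52 = 1.05 × 10^-26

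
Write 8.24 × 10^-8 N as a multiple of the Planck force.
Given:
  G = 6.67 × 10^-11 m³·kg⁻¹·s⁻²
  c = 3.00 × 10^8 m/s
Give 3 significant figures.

Planck force: F_P = c⁴/G = 1.21 × 10^44 N.
8.24 × 10^-8 / 1.21 × 10^44 = 6.79 × 10^-52

6.79 × 10^-52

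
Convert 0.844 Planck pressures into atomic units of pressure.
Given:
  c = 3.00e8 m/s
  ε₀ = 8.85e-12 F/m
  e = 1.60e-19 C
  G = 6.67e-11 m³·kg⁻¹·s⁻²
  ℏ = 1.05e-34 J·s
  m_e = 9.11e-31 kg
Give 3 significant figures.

1.31e100

Planck pressure: p_P = c⁷/(ℏG²) = 4.68e113 Pa
atomic unit of pressure: P_au = E_h/a₀³ = m_e⁴e¹⁰/((4πε₀)⁵ℏ⁸) = 3.01e13 Pa
0.844 × 4.68e113 / 3.01e13 = 1.31e100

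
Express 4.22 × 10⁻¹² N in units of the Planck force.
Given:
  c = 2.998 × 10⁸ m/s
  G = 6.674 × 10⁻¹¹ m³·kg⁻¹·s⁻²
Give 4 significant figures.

3.486 × 10⁻⁵⁶

Planck force: F_P = c⁴/G = 1.210 × 10⁴⁴ N.
4.22 × 10⁻¹² / 1.210 × 10⁴⁴ = 3.486 × 10⁻⁵⁶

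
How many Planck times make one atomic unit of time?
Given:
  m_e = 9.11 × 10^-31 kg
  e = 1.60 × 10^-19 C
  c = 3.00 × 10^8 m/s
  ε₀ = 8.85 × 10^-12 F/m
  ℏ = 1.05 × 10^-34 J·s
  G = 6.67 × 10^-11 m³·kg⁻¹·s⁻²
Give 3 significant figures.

atomic unit of time: τ_au = (4πε₀)²ℏ³/(m_e e⁴) = 2.40 × 10^-17 s
Planck time: t_P = √(ℏG/c⁵) = 5.37 × 10^-44 s
ratio = 2.40 × 10^-17 / 5.37 × 10^-44 = 4.47 × 10^26

4.47 × 10^26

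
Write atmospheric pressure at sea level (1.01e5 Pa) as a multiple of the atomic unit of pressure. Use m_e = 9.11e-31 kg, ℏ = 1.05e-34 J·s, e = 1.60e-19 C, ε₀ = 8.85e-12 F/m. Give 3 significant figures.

atomic unit of pressure: P_au = E_h/a₀³ = m_e⁴e¹⁰/((4πε₀)⁵ℏ⁸) = 3.01e13 Pa.
1.01e5 / 3.01e13 = 3.35e-9

3.35e-9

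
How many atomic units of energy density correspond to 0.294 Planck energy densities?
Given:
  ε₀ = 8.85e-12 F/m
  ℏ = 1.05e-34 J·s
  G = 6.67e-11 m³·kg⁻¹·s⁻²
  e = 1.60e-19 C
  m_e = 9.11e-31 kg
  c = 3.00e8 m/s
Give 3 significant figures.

4.57e99

Planck energy density: u_P = c⁷/(ℏG²) = 4.68e113 J/m³
atomic unit of energy density: u_au = E_h/a₀³ = m_e⁴e¹⁰/((4πε₀)⁵ℏ⁸) = 3.01e13 J/m³
0.294 × 4.68e113 / 3.01e13 = 4.57e99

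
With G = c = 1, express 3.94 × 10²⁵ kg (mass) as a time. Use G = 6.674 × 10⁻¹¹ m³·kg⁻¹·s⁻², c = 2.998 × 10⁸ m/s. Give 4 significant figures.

9.759 × 10⁻¹¹ s

Mass → time via G/c³.
3.94 × 10²⁵ kg × (G/c³) = 9.759 × 10⁻¹¹ s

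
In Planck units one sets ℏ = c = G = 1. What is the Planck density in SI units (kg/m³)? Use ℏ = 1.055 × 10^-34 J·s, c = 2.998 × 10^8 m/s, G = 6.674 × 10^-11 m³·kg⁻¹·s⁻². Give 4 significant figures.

5.154 × 10^96 kg/m³

ρ_P = c⁵/(ℏG²)
  = 2.422 × 10^42 / 4.699 × 10^-55
  = 5.154 × 10^96 kg/m³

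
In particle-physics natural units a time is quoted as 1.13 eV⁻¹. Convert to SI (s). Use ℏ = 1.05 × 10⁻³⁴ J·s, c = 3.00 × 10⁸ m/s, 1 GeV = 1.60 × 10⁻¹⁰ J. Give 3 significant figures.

7.42 × 10⁻¹⁶ s

A time is [E]⁻¹ in ℏ=c=1; restore one factor of ℏ.
1 GeV⁻¹ → ℏ × (1 GeV in J)⁻¹ = 6.56 × 10⁻²⁵ s.
Convert the energy scale: 1.13 eV⁻¹ = 1.13 × 10⁹ GeV⁻¹.
Result: 1.13 × 10⁹ × 6.56 × 10⁻²⁵ = 7.42 × 10⁻¹⁶ s.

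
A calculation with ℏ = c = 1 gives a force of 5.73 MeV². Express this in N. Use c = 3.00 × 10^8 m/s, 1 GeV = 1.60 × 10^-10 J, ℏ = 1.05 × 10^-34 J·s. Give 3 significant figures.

Force is [E]/[L] = [E]²/(ℏc); restore (ℏc)⁻¹.
1 GeV² → 1/(ℏc) × (1 GeV in J)² = 8.13 × 10^5 N.
Convert the energy scale: 5.73 MeV² = 5.73 × 10^-6 GeV².
Result: 5.73 × 10^-6 × 8.13 × 10^5 = 4.66 N.

4.66 N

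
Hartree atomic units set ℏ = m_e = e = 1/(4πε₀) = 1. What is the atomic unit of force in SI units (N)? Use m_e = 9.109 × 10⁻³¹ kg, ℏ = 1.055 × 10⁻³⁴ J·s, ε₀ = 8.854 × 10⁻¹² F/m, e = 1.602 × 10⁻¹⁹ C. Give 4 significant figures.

8.220 × 10⁻⁸ N

Dimensional analysis gives F_au = E_h/a₀ = m_e²e⁶/((4πε₀)³ℏ⁴).
E_h = 4.354 × 10⁻¹⁸ J
a₀ = 5.297 × 10⁻¹¹ m
E_h/a₀ = 8.220 × 10⁻⁸ N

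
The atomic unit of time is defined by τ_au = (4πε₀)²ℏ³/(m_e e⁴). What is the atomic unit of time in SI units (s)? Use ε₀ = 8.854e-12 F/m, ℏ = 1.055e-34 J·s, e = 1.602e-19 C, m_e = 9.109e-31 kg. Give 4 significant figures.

2.423e-17 s

τ_au = (4πε₀)²ℏ³/(m_e e⁴)
E_h = 4.354e-18 J
ℏ/E_h = 2.423e-17 s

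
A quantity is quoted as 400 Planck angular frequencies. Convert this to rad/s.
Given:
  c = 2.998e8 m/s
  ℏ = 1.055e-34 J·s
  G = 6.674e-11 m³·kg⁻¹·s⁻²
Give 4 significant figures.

One Planck angular frequency: ω_P = √(c⁵/(ℏG)) = 1.855e43 rad/s.
400 × 1.855e43 rad/s = 7.419e45 rad/s

7.419e45 rad/s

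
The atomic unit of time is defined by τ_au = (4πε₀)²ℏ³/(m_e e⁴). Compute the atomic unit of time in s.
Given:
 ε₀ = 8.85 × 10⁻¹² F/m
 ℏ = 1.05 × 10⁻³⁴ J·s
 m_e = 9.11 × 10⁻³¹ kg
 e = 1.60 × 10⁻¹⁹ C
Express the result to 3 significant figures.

τ_au = (4πε₀)²ℏ³/(m_e e⁴)
E_h = 4.38 × 10⁻¹⁸ J
ℏ/E_h = 2.40 × 10⁻¹⁷ s

2.40 × 10⁻¹⁷ s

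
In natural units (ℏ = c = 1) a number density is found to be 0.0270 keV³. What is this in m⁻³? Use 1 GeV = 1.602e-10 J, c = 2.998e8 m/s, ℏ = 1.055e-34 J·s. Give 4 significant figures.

Number density is [L]⁻³ = [E]³/(ℏc)³.
1 GeV³ → 1/(ℏc)³ × (1 GeV in J)³ = 1.299e47 m⁻³.
Convert the energy scale: 0.0270 keV³ = 2.70e-20 GeV³.
Result: 2.70e-20 × 1.299e47 = 3.508e27 m⁻³.

3.508e27 m⁻³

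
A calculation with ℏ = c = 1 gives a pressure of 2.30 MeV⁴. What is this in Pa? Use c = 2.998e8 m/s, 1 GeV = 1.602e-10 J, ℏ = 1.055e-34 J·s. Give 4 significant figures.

Pressure is [E]/[L]³ = [E]⁴/(ℏc)³.
1 GeV⁴ → 1/(ℏc)³ × (1 GeV in J)⁴ = 2.082e37 Pa.
Convert the energy scale: 2.30 MeV⁴ = 2.30e-12 GeV⁴.
Result: 2.30e-12 × 2.082e37 = 4.788e25 Pa.

4.788e25 Pa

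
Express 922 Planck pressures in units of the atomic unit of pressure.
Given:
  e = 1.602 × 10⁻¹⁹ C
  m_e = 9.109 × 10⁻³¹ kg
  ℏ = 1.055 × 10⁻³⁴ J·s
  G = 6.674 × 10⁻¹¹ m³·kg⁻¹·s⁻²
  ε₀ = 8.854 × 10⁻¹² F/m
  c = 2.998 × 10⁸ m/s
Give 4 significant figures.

1.458 × 10¹⁰³

Planck pressure: p_P = c⁷/(ℏG²) = 4.632 × 10¹¹³ Pa
atomic unit of pressure: P_au = E_h/a₀³ = m_e⁴e¹⁰/((4πε₀)⁵ℏ⁸) = 2.929 × 10¹³ Pa
922 × 4.632 × 10¹¹³ / 2.929 × 10¹³ = 1.458 × 10¹⁰³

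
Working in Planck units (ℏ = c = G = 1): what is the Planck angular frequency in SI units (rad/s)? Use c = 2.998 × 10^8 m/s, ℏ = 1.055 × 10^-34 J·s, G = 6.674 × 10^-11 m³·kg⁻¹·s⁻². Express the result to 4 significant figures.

The unique combination of the constants set to 1 with dimensions of angular frequency is ω_P = √(c⁵/(ℏG)).
  = √(3.440 × 10^86)
  = 1.855 × 10^43 rad/s

1.855 × 10^43 rad/s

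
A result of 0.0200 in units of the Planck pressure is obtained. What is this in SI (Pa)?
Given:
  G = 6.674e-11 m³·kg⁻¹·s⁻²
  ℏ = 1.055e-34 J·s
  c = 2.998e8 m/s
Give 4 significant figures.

9.265e111 Pa

One Planck pressure: p_P = c⁷/(ℏG²) = 4.632e113 Pa.
0.0200 × 4.632e113 Pa = 9.265e111 Pa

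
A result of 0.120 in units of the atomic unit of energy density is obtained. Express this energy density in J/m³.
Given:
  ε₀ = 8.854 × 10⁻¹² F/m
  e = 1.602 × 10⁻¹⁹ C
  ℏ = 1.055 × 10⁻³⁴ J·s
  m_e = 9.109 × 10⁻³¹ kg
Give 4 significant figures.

One atomic unit of energy density: u_au = E_h/a₀³ = m_e⁴e¹⁰/((4πε₀)⁵ℏ⁸) = 2.929 × 10¹³ J/m³.
0.120 × 2.929 × 10¹³ J/m³ = 3.515 × 10¹² J/m³

3.515 × 10¹² J/m³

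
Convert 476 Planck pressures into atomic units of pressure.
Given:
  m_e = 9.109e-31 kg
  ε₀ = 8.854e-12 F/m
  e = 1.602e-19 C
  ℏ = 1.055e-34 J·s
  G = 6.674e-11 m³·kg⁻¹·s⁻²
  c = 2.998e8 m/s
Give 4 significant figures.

Planck pressure: p_P = c⁷/(ℏG²) = 4.632e113 Pa
atomic unit of pressure: P_au = E_h/a₀³ = m_e⁴e¹⁰/((4πε₀)⁵ℏ⁸) = 2.929e13 Pa
476 × 4.632e113 / 2.929e13 = 7.528e102

7.528e102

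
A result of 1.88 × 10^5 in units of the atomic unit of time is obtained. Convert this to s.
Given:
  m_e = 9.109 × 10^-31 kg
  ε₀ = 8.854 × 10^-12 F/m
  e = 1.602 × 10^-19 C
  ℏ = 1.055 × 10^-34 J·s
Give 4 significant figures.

4.555 × 10^-12 s

One atomic unit of time: τ_au = (4πε₀)²ℏ³/(m_e e⁴) = 2.423 × 10^-17 s.
1.88 × 10^5 × 2.423 × 10^-17 s = 4.555 × 10^-12 s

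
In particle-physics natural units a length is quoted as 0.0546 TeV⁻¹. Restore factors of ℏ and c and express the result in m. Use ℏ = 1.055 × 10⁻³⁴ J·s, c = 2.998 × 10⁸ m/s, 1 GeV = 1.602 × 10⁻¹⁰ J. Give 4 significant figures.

1.078 × 10⁻²⁰ m

A length is [E]⁻¹ in ℏ=c=1; restore one factor of ℏc.
1 GeV⁻¹ → ℏc × (1 GeV in J)⁻¹ = 1.974 × 10⁻¹⁶ m.
Convert the energy scale: 0.0546 TeV⁻¹ = 5.46 × 10⁻⁵ GeV⁻¹.
Result: 5.46 × 10⁻⁵ × 1.974 × 10⁻¹⁶ = 1.078 × 10⁻²⁰ m.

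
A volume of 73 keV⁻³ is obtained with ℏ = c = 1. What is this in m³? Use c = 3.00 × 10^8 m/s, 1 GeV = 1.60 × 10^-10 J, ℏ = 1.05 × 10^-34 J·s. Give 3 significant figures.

Volume is [L]³ = [E]⁻³·(ℏc)³.
1 GeV⁻³ → (ℏc)³ × (1 GeV in J)⁻³ = 7.63 × 10^-48 m³.
Convert the energy scale: 73 keV⁻³ = 7.30 × 10^19 GeV⁻³.
Result: 7.30 × 10^19 × 7.63 × 10^-48 = 5.57 × 10^-28 m³.

5.57 × 10^-28 m³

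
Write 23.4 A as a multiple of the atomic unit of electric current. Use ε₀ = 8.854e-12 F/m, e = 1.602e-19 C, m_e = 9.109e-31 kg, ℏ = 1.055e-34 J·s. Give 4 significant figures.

atomic unit of electric current: I_au = e E_h/ℏ = m_e e⁵/((4πε₀)²ℏ³) = 6.612e-3 A.
23.4 / 6.612e-3 = 3.539e3

3.539e3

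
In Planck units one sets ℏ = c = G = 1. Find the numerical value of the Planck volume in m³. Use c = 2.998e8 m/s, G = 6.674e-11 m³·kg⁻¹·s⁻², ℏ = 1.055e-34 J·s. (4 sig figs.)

V_P = (ℏG/c³)^(3/2)
  = √(1.784e-209)
  = 4.224e-105 m³

4.224e-105 m³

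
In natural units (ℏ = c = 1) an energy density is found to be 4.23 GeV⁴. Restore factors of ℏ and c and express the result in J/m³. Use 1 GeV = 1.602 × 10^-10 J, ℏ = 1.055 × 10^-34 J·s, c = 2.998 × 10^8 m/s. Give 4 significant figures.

8.805 × 10^37 J/m³

[E]/[L]³ = [E]⁴/(ℏc)³; restore (ℏc)⁻³.
1 GeV⁴ → 1/(ℏc)³ × (1 GeV in J)⁴ = 2.082 × 10^37 J/m³.
Result: 4.23 × 2.082 × 10^37 = 8.805 × 10^37 J/m³.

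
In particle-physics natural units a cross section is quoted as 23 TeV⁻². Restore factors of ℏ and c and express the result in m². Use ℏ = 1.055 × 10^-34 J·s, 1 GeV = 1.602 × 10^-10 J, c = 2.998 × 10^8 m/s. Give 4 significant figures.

8.965 × 10^-37 m²

Area is [L]² = [E]⁻²·(ℏc)²; restore (ℏc)².
1 GeV⁻² → (ℏc)² × (1 GeV in J)⁻² = 3.898 × 10^-32 m².
Convert the energy scale: 23 TeV⁻² = 2.30 × 10^-5 GeV⁻².
Result: 2.30 × 10^-5 × 3.898 × 10^-32 = 8.965 × 10^-37 m².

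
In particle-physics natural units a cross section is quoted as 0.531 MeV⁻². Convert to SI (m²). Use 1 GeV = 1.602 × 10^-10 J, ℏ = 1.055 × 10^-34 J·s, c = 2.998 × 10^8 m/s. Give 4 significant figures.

2.070 × 10^-26 m²

Area is [L]² = [E]⁻²·(ℏc)²; restore (ℏc)².
1 GeV⁻² → (ℏc)² × (1 GeV in J)⁻² = 3.898 × 10^-32 m².
Convert the energy scale: 0.531 MeV⁻² = 5.31 × 10^5 GeV⁻².
Result: 5.31 × 10^5 × 3.898 × 10^-32 = 2.070 × 10^-26 m².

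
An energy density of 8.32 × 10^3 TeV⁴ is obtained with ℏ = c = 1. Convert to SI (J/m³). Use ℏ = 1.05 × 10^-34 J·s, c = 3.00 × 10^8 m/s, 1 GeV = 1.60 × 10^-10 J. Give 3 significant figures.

[E]/[L]³ = [E]⁴/(ℏc)³; restore (ℏc)⁻³.
1 GeV⁴ → 1/(ℏc)³ × (1 GeV in J)⁴ = 2.10 × 10^37 J/m³.
Convert the energy scale: 8.32 × 10^3 TeV⁴ = 8.32 × 10^15 GeV⁴.
Result: 8.32 × 10^15 × 2.10 × 10^37 = 1.74 × 10^53 J/m³.

1.74 × 10^53 J/m³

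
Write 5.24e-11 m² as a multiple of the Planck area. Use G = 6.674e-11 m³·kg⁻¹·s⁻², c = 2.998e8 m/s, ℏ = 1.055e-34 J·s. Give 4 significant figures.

2.005e59

Planck area: A_P = ℏG/c³ = 2.613e-70 m².
5.24e-11 / 2.613e-70 = 2.005e59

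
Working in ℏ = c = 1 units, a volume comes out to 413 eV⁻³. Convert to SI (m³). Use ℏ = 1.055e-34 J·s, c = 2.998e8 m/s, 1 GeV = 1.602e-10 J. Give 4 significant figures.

Volume is [L]³ = [E]⁻³·(ℏc)³.
1 GeV⁻³ → (ℏc)³ × (1 GeV in J)⁻³ = 7.696e-48 m³.
Convert the energy scale: 413 eV⁻³ = 4.13e29 GeV⁻³.
Result: 4.13e29 × 7.696e-48 = 3.178e-18 m³.

3.178e-18 m³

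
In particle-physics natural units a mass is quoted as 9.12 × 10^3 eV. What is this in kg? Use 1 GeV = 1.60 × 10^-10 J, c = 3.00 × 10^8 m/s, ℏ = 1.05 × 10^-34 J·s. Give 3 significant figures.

Mass is [E]/c²; divide by c².
1 GeV → 1/c² × (1 GeV in J) = 1.78 × 10^-27 kg.
Convert the energy scale: 9.12 × 10^3 eV = 9.12 × 10^-6 GeV.
Result: 9.12 × 10^-6 × 1.78 × 10^-27 = 1.62 × 10^-32 kg.

1.62 × 10^-32 kg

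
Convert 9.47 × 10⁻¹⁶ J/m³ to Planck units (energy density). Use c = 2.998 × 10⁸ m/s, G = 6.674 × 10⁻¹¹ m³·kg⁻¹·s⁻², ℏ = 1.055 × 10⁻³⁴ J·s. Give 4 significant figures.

2.044 × 10⁻¹²⁹

Planck energy density: u_P = c⁷/(ℏG²) = 4.632 × 10¹¹³ J/m³.
9.47 × 10⁻¹⁶ / 4.632 × 10¹¹³ = 2.044 × 10⁻¹²⁹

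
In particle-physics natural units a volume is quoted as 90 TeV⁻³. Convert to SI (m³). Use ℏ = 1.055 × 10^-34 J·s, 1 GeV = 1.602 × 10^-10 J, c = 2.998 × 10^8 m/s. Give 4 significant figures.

Volume is [L]³ = [E]⁻³·(ℏc)³.
1 GeV⁻³ → (ℏc)³ × (1 GeV in J)⁻³ = 7.696 × 10^-48 m³.
Convert the energy scale: 90 TeV⁻³ = 9.00 × 10^-8 GeV⁻³.
Result: 9.00 × 10^-8 × 7.696 × 10^-48 = 6.926 × 10^-55 m³.

6.926 × 10^-55 m³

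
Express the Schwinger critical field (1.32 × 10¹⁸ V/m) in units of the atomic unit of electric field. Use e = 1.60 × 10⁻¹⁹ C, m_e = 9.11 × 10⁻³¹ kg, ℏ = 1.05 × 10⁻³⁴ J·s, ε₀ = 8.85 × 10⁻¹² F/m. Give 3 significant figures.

atomic unit of electric field: E_au = E_h/(e a₀) = m_e²e⁵/((4πε₀)³ℏ⁴) = 5.20 × 10¹¹ V/m.
1.32 × 10¹⁸ / 5.20 × 10¹¹ = 2.54 × 10⁶

2.54 × 10⁶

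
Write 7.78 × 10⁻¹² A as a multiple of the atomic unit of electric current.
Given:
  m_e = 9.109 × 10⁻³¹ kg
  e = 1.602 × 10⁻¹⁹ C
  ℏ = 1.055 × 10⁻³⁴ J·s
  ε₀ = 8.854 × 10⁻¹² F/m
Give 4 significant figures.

1.177 × 10⁻⁹

atomic unit of electric current: I_au = e E_h/ℏ = m_e e⁵/((4πε₀)²ℏ³) = 6.612 × 10⁻³ A.
7.78 × 10⁻¹² / 6.612 × 10⁻³ = 1.177 × 10⁻⁹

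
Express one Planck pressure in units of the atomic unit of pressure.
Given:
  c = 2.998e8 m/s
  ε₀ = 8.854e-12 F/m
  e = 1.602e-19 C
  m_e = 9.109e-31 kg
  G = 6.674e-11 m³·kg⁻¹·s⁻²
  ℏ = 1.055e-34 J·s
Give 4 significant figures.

1.581e100

Planck pressure: p_P = c⁷/(ℏG²) = 4.632e113 Pa
atomic unit of pressure: P_au = E_h/a₀³ = m_e⁴e¹⁰/((4πε₀)⁵ℏ⁸) = 2.929e13 Pa
ratio = 4.632e113 / 2.929e13 = 1.581e100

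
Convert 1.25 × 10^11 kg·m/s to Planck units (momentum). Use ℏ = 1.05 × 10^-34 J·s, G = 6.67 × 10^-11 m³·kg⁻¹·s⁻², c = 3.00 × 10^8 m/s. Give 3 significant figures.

Planck momentum: p_P = √(ℏc³/G) = 6.52 kg·m/s.
1.25 × 10^11 / 6.52 = 1.92 × 10^10

1.92 × 10^10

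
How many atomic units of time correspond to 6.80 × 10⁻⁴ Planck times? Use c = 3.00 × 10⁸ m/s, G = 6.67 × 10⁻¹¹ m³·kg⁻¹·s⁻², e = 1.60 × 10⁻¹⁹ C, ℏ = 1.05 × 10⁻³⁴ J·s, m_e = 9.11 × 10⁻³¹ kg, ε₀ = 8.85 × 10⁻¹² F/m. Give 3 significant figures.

1.52 × 10⁻³⁰

Planck time: t_P = √(ℏG/c⁵) = 5.37 × 10⁻⁴⁴ s
atomic unit of time: τ_au = (4πε₀)²ℏ³/(m_e e⁴) = 2.40 × 10⁻¹⁷ s
6.80 × 10⁻⁴ × 5.37 × 10⁻⁴⁴ / 2.40 × 10⁻¹⁷ = 1.52 × 10⁻³⁰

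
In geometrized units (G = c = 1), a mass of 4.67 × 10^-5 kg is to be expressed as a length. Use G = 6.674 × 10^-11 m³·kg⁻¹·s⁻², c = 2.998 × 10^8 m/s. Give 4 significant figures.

In G = c = 1 units mass has dimensions of length; the conversion factor is G/c².
4.67 × 10^-5 kg × (G/c²) = 3.468 × 10^-32 m

3.468 × 10^-32 m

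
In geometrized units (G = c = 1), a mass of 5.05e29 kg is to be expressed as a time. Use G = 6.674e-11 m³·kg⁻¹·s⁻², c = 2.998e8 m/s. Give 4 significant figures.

Mass → time via G/c³.
5.05e29 kg × (G/c³) = 1.251e-6 s

1.251e-6 s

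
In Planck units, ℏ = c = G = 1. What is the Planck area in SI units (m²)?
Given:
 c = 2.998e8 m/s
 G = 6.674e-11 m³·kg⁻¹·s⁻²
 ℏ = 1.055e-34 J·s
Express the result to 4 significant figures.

From ℏ = c = G = 1 the area scale is A_P = ℏG/c³.
  = 7.041e-45 / 2.695e25
  = 2.613e-70 m²

2.613e-70 m²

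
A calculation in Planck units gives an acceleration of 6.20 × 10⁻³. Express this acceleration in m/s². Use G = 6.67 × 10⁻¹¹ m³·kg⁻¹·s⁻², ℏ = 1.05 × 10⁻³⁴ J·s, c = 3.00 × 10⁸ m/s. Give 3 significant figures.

One Planck acceleration: a_P = √(c⁷/(ℏG)) = 5.59 × 10⁵¹ m/s².
6.20 × 10⁻³ × 5.59 × 10⁵¹ m/s² = 3.46 × 10⁴⁹ m/s²

3.46 × 10⁴⁹ m/s²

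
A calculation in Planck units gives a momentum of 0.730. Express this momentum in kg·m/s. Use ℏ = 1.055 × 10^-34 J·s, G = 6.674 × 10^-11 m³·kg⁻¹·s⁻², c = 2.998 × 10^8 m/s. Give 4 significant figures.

4.764 kg·m/s

One Planck momentum: p_P = √(ℏc³/G) = 6.527 kg·m/s.
0.730 × 6.527 kg·m/s = 4.764 kg·m/s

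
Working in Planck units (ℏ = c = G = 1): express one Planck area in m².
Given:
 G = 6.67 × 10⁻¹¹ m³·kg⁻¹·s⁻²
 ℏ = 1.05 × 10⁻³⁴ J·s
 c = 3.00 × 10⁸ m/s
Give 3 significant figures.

Dimensional analysis gives A_P = ℏG/c³.
  = 7.00 × 10⁻⁴⁵ / 2.70 × 10²⁵
  = 2.59 × 10⁻⁷⁰ m²

2.59 × 10⁻⁷⁰ m²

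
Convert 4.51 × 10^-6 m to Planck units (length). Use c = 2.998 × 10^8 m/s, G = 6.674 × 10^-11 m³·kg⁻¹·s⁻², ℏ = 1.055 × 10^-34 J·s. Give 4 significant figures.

Planck length: ℓ_P = √(ℏG/c³) = 1.616 × 10^-35 m.
4.51 × 10^-6 / 1.616 × 10^-35 = 2.790 × 10^29

2.790 × 10^29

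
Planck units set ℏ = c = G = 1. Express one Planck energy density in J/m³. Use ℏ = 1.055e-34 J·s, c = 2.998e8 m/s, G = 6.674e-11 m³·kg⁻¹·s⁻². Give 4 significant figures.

From ℏ = c = G = 1 the energy density scale is u_P = c⁷/(ℏG²).
  = 2.177e59 / 4.699e-55
  = 4.632e113 J/m³

4.632e113 J/m³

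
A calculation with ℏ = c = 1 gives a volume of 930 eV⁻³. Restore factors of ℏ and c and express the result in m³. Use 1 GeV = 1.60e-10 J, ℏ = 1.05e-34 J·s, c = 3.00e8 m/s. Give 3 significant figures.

Volume is [L]³ = [E]⁻³·(ℏc)³.
1 GeV⁻³ → (ℏc)³ × (1 GeV in J)⁻³ = 7.63e-48 m³.
Convert the energy scale: 930 eV⁻³ = 9.30e29 GeV⁻³.
Result: 9.30e29 × 7.63e-48 = 7.10e-18 m³.

7.10e-18 m³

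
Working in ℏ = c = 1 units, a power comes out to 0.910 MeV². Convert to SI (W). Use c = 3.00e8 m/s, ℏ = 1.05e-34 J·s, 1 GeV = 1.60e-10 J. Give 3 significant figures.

Power is [E]/[T] = [E]²/ℏ.
1 GeV² → 1/ℏ × (1 GeV in J)² = 2.44e14 W.
Convert the energy scale: 0.910 MeV² = 9.10e-7 GeV².
Result: 9.10e-7 × 2.44e14 = 2.22e8 W.

2.22e8 W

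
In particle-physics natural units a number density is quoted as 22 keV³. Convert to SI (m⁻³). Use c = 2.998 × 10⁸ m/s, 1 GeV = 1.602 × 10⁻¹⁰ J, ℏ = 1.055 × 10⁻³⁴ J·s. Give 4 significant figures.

Number density is [L]⁻³ = [E]³/(ℏc)³.
1 GeV³ → 1/(ℏc)³ × (1 GeV in J)³ = 1.299 × 10⁴⁷ m⁻³.
Convert the energy scale: 22 keV³ = 2.20 × 10⁻¹⁷ GeV³.
Result: 2.20 × 10⁻¹⁷ × 1.299 × 10⁴⁷ = 2.859 × 10³⁰ m⁻³.

2.859 × 10³⁰ m⁻³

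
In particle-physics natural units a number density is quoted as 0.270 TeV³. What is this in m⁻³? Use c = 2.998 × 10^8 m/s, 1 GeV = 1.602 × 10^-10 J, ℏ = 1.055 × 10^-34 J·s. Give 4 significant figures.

Number density is [L]⁻³ = [E]³/(ℏc)³.
1 GeV³ → 1/(ℏc)³ × (1 GeV in J)³ = 1.299 × 10^47 m⁻³.
Convert the energy scale: 0.270 TeV³ = 2.70 × 10^8 GeV³.
Result: 2.70 × 10^8 × 1.299 × 10^47 = 3.508 × 10^55 m⁻³.

3.508 × 10^55 m⁻³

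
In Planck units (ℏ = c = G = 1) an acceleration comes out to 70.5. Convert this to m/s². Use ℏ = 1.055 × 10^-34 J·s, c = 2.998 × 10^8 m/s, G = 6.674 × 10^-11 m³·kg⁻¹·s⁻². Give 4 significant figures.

One Planck acceleration: a_P = √(c⁷/(ℏG)) = 5.560 × 10^51 m/s².
70.5 × 5.560 × 10^51 m/s² = 3.920 × 10^53 m/s²

3.920 × 10^53 m/s²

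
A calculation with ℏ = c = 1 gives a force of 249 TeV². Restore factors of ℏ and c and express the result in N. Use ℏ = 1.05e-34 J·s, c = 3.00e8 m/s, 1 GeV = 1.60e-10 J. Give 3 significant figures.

2.02e14 N

Force is [E]/[L] = [E]²/(ℏc); restore (ℏc)⁻¹.
1 GeV² → 1/(ℏc) × (1 GeV in J)² = 8.13e5 N.
Convert the energy scale: 249 TeV² = 2.49e8 GeV².
Result: 2.49e8 × 8.13e5 = 2.02e14 N.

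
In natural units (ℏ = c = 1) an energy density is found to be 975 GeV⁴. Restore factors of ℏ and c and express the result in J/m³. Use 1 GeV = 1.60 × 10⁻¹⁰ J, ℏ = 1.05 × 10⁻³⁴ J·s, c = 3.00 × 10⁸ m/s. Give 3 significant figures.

2.04 × 10⁴⁰ J/m³

[E]/[L]³ = [E]⁴/(ℏc)³; restore (ℏc)⁻³.
1 GeV⁴ → 1/(ℏc)³ × (1 GeV in J)⁴ = 2.10 × 10³⁷ J/m³.
Result: 975 × 2.10 × 10³⁷ = 2.04 × 10⁴⁰ J/m³.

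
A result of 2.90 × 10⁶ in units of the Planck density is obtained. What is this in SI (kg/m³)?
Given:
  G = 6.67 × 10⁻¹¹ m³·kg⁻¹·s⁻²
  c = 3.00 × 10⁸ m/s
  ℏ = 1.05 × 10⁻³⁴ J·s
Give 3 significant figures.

1.51 × 10¹⁰³ kg/m³

One Planck density: ρ_P = c⁵/(ℏG²) = 5.20 × 10⁹⁶ kg/m³.
2.90 × 10⁶ × 5.20 × 10⁹⁶ kg/m³ = 1.51 × 10¹⁰³ kg/m³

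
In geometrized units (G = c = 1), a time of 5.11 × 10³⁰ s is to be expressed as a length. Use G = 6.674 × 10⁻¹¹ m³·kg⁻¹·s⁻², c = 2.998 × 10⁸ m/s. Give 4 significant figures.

Time → length via c.
5.11 × 10³⁰ s × (c) = 1.532 × 10³⁹ m

1.532 × 10³⁹ m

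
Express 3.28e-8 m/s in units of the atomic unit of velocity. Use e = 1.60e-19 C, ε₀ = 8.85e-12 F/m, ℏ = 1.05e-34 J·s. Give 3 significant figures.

1.50e-14

atomic unit of velocity: v_au = e²/(4πε₀ℏ) = 2.19e6 m/s.
3.28e-8 / 2.19e6 = 1.50e-14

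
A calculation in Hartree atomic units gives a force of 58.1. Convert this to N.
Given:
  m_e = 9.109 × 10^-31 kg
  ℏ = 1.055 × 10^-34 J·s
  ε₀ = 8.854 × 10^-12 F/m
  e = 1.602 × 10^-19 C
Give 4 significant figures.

One atomic unit of force: F_au = E_h/a₀ = m_e²e⁶/((4πε₀)³ℏ⁴) = 8.220 × 10^-8 N.
58.1 × 8.220 × 10^-8 N = 4.776 × 10^-6 N

4.776 × 10^-6 N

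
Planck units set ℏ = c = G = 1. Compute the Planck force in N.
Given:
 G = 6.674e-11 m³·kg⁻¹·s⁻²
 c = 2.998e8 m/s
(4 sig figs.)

1.210e44 N

Dimensional analysis gives F_P = c⁴/G.
  = 8.078e33 / 6.674e-11
  = 1.210e44 N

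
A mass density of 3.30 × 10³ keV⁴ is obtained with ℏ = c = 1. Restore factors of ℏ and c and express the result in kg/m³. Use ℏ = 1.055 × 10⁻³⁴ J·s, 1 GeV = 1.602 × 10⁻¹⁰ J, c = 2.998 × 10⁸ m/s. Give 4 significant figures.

Mass density is [E]/(c²[L]³) = [E]⁴/(ℏ³c⁵).
1 GeV⁴ → 1/(ℏ³c⁵) × (1 GeV in J)⁴ = 2.316 × 10²⁰ kg/m³.
Convert the energy scale: 3.30 × 10³ keV⁴ = 3.30 × 10⁻²¹ GeV⁴.
Result: 3.30 × 10⁻²¹ × 2.316 × 10²⁰ = 0.7643 kg/m³.

0.7643 kg/m³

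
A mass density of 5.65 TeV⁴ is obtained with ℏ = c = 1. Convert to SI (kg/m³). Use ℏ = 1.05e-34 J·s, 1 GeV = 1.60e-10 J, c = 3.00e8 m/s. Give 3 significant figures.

Mass density is [E]/(c²[L]³) = [E]⁴/(ℏ³c⁵).
1 GeV⁴ → 1/(ℏ³c⁵) × (1 GeV in J)⁴ = 2.33e20 kg/m³.
Convert the energy scale: 5.65 TeV⁴ = 5.65e12 GeV⁴.
Result: 5.65e12 × 2.33e20 = 1.32e33 kg/m³.

1.32e33 kg/m³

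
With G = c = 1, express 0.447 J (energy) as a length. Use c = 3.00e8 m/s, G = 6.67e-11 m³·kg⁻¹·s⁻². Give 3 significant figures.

3.68e-45 m

Energy → length via G/c⁴.
0.447 J × (G/c⁴) = 3.68e-45 m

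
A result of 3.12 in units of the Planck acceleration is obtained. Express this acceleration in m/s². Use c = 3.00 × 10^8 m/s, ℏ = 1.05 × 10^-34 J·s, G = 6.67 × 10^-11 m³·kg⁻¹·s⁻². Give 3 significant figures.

1.74 × 10^52 m/s²

One Planck acceleration: a_P = √(c⁷/(ℏG)) = 5.59 × 10^51 m/s².
3.12 × 5.59 × 10^51 m/s² = 1.74 × 10^52 m/s²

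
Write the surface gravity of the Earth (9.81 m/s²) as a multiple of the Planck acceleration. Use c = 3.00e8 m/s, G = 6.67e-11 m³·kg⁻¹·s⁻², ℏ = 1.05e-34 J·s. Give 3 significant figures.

Planck acceleration: a_P = √(c⁷/(ℏG)) = 5.59e51 m/s².
9.81 / 5.59e51 = 1.76e-51

1.76e-51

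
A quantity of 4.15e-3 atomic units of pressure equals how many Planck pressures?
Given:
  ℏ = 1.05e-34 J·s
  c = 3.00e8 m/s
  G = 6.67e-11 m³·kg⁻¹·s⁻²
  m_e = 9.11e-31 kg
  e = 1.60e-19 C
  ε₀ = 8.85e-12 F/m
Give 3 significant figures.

atomic unit of pressure: P_au = E_h/a₀³ = m_e⁴e¹⁰/((4πε₀)⁵ℏ⁸) = 3.01e13 Pa
Planck pressure: p_P = c⁷/(ℏG²) = 4.68e113 Pa
4.15e-3 × 3.01e13 / 4.68e113 = 2.67e-103

2.67e-103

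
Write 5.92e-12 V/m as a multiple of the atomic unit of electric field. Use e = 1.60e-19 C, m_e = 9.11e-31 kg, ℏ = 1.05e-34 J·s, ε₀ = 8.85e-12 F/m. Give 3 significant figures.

1.14e-23

atomic unit of electric field: E_au = E_h/(e a₀) = m_e²e⁵/((4πε₀)³ℏ⁴) = 5.20e11 V/m.
5.92e-12 / 5.20e11 = 1.14e-23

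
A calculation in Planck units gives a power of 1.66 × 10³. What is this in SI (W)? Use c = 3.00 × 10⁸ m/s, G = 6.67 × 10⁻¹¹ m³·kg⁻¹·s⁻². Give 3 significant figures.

One Planck power: P_P = c⁵/G = 3.64 × 10⁵² W.
1.66 × 10³ × 3.64 × 10⁵² W = 6.05 × 10⁵⁵ W

6.05 × 10⁵⁵ W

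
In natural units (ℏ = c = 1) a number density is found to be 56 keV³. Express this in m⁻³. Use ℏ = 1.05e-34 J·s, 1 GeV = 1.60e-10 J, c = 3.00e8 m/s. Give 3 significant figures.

Number density is [L]⁻³ = [E]³/(ℏc)³.
1 GeV³ → 1/(ℏc)³ × (1 GeV in J)³ = 1.31e47 m⁻³.
Convert the energy scale: 56 keV³ = 5.60e-17 GeV³.
Result: 5.60e-17 × 1.31e47 = 7.34e30 m⁻³.

7.34e30 m⁻³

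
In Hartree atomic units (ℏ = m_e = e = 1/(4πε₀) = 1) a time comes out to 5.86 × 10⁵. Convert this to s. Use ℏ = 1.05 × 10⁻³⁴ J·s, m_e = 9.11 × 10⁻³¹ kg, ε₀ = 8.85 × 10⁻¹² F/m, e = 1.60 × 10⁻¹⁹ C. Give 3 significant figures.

1.41 × 10⁻¹¹ s

One atomic unit of time: τ_au = (4πε₀)²ℏ³/(m_e e⁴) = 2.40 × 10⁻¹⁷ s.
5.86 × 10⁵ × 2.40 × 10⁻¹⁷ s = 1.41 × 10⁻¹¹ s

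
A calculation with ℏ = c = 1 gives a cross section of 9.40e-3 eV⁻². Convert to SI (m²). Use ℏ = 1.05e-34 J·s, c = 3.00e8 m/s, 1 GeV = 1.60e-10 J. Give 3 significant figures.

3.64e-16 m²

Area is [L]² = [E]⁻²·(ℏc)²; restore (ℏc)².
1 GeV⁻² → (ℏc)² × (1 GeV in J)⁻² = 3.88e-32 m².
Convert the energy scale: 9.40e-3 eV⁻² = 9.40e15 GeV⁻².
Result: 9.40e15 × 3.88e-32 = 3.64e-16 m².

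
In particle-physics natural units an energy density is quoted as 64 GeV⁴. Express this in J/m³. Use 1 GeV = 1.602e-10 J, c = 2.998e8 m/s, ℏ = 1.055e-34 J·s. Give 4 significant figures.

[E]/[L]³ = [E]⁴/(ℏc)³; restore (ℏc)⁻³.
1 GeV⁴ → 1/(ℏc)³ × (1 GeV in J)⁴ = 2.082e37 J/m³.
Result: 64 × 2.082e37 = 1.332e39 J/m³.

1.332e39 J/m³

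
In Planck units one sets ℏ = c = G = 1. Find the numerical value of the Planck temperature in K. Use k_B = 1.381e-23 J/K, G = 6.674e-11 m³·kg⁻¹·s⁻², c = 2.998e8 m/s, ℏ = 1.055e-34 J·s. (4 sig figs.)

1.417e32 K

T_P = √(ℏc⁵/G) / k_B
  = √(3.828e18) × 7.241e22
  = 1.417e32 K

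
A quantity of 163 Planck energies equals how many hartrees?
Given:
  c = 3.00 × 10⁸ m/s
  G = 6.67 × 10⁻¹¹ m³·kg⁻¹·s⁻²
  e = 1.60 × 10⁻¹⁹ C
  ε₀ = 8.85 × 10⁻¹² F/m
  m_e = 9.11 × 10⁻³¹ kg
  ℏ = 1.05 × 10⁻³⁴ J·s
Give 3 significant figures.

7.28 × 10²⁸

Planck energy: E_P = √(ℏc⁵/G) = 1.96 × 10⁹ J
hartree: E_h = m_e e⁴/(4πε₀ℏ)² = 4.38 × 10⁻¹⁸ J
163 × 1.96 × 10⁹ / 4.38 × 10⁻¹⁸ = 7.28 × 10²⁸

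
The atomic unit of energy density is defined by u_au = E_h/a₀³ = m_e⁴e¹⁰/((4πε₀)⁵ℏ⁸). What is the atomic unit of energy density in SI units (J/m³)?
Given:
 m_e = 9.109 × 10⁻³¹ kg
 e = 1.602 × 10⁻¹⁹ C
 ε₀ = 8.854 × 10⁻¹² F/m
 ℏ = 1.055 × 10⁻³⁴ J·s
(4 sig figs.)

u_au = E_h/a₀³ = m_e⁴e¹⁰/((4πε₀)⁵ℏ⁸)
E_h = 4.354 × 10⁻¹⁸ J
a₀ = 5.297 × 10⁻¹¹ m
E_h/a₀³ = 2.929 × 10¹³ J/m³

2.929 × 10¹³ J/m³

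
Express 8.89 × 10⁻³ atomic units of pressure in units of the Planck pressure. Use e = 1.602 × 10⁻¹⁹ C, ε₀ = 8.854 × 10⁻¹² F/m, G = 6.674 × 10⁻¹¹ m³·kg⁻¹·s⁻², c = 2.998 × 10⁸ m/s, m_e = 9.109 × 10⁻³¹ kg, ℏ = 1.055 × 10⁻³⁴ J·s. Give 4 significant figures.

atomic unit of pressure: P_au = E_h/a₀³ = m_e⁴e¹⁰/((4πε₀)⁵ℏ⁸) = 2.929 × 10¹³ Pa
Planck pressure: p_P = c⁷/(ℏG²) = 4.632 × 10¹¹³ Pa
8.89 × 10⁻³ × 2.929 × 10¹³ / 4.632 × 10¹¹³ = 5.621 × 10⁻¹⁰³

5.621 × 10⁻¹⁰³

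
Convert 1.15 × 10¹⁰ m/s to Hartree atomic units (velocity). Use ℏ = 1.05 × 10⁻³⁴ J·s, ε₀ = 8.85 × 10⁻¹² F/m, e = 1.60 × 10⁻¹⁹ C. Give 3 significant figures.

atomic unit of velocity: v_au = e²/(4πε₀ℏ) = 2.19 × 10⁶ m/s.
1.15 × 10¹⁰ / 2.19 × 10⁶ = 5.25 × 10³

5.25 × 10³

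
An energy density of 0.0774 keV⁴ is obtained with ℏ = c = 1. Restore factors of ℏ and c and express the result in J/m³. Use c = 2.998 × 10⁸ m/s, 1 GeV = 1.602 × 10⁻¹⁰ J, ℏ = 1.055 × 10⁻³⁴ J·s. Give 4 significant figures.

[E]/[L]³ = [E]⁴/(ℏc)³; restore (ℏc)⁻³.
1 GeV⁴ → 1/(ℏc)³ × (1 GeV in J)⁴ = 2.082 × 10³⁷ J/m³.
Convert the energy scale: 0.0774 keV⁴ = 7.74 × 10⁻²⁶ GeV⁴.
Result: 7.74 × 10⁻²⁶ × 2.082 × 10³⁷ = 1.611 × 10¹² J/m³.

1.611 × 10¹² J/m³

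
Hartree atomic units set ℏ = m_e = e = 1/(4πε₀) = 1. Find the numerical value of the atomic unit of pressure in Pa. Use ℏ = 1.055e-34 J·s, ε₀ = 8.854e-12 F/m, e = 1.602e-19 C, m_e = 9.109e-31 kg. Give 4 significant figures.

2.929e13 Pa

From ℏ = m_e = e = 1/(4πε₀) = 1 the pressure scale is P_au = E_h/a₀³ = m_e⁴e¹⁰/((4πε₀)⁵ℏ⁸).
E_h = 4.354e-18 J
a₀ = 5.297e-11 m
E_h/a₀³ = 2.929e13 Pa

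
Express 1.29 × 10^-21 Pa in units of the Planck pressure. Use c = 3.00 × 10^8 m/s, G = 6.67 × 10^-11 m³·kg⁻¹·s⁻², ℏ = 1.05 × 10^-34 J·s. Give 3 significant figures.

2.76 × 10^-135

Planck pressure: p_P = c⁷/(ℏG²) = 4.68 × 10^113 Pa.
1.29 × 10^-21 / 4.68 × 10^113 = 2.76 × 10^-135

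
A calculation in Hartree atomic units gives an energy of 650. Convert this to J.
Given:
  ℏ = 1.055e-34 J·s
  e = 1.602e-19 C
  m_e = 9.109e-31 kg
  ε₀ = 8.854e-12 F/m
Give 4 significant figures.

One hartree: E_h = m_e e⁴/(4πε₀ℏ)² = 4.354e-18 J.
650 × 4.354e-18 J = 2.830e-15 J

2.830e-15 J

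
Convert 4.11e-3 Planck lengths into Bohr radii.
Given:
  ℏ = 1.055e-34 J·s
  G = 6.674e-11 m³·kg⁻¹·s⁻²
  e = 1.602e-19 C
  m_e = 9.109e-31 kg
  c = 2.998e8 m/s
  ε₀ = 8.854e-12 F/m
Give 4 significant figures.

Planck length: ℓ_P = √(ℏG/c³) = 1.616e-35 m
Bohr radius: a₀ = 4πε₀ℏ²/(m_e e²) = 5.297e-11 m
4.11e-3 × 1.616e-35 / 5.297e-11 = 1.254e-27

1.254e-27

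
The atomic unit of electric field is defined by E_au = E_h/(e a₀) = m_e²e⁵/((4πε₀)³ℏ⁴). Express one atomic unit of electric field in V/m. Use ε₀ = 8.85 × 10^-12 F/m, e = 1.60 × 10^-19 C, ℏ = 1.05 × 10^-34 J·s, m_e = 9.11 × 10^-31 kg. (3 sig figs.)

E_au = E_h/(e a₀) = m_e²e⁵/((4πε₀)³ℏ⁴)
E_h = 4.38 × 10^-18 J
a₀ = 5.26 × 10^-11 m
E_h/(e·a₀) = 5.20 × 10^11 V/m

5.20 × 10^11 V/m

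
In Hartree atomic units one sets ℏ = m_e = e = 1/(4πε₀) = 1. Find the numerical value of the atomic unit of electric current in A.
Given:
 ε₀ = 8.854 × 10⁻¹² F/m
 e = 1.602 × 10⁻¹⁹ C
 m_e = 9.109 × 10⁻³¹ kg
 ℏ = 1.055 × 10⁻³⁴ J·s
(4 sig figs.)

I_au = e E_h/ℏ = m_e e⁵/((4πε₀)²ℏ³)
E_h = 4.354 × 10⁻¹⁸ J
e·E_h/ℏ = 6.612 × 10⁻³ A

6.612 × 10⁻³ A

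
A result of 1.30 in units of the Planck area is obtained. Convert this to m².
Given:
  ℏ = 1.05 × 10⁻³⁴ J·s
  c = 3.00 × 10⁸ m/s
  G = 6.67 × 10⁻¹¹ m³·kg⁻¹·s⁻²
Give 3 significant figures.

3.37 × 10⁻⁷⁰ m²

One Planck area: A_P = ℏG/c³ = 2.59 × 10⁻⁷⁰ m².
1.30 × 2.59 × 10⁻⁷⁰ m² = 3.37 × 10⁻⁷⁰ m²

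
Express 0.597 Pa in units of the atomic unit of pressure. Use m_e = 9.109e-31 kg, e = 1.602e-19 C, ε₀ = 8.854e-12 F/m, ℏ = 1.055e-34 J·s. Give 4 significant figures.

2.038e-14

atomic unit of pressure: P_au = E_h/a₀³ = m_e⁴e¹⁰/((4πε₀)⁵ℏ⁸) = 2.929e13 Pa.
0.597 / 2.929e13 = 2.038e-14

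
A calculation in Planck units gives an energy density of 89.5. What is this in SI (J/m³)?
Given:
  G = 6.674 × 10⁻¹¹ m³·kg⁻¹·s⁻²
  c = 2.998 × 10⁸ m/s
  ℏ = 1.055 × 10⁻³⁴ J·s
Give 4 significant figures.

4.146 × 10¹¹⁵ J/m³

One Planck energy density: u_P = c⁷/(ℏG²) = 4.632 × 10¹¹³ J/m³.
89.5 × 4.632 × 10¹¹³ J/m³ = 4.146 × 10¹¹⁵ J/m³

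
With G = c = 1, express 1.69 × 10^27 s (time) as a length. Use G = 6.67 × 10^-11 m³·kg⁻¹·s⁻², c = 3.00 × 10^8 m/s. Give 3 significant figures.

5.07 × 10^35 m

Time → length via c.
1.69 × 10^27 s × (c) = 5.07 × 10^35 m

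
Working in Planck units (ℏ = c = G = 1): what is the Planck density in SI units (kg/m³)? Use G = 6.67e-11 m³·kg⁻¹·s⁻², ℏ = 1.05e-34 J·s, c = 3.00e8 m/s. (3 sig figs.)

5.20e96 kg/m³

The unique combination of the constants set to 1 with dimensions of density is ρ_P = c⁵/(ℏG²).
  = 2.43e42 / 4.67e-55
  = 5.20e96 kg/m³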